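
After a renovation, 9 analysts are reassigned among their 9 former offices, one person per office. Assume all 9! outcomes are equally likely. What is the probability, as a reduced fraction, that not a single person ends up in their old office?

Favorable outcomes: !9 = 133496.
Total outcomes: 9! = 362880.
Probability = 133496/362880 = 16687/45360.

16687/45360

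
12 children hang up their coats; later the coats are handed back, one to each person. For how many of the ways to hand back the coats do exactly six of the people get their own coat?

244860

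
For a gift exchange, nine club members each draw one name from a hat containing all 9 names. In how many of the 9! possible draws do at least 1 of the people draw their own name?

Sum C(9,i)·!(9-i) for i = 1..9:
  i=1: C(9,1)·!8 = 9·14833 = 133497
  i=2: C(9,2)·!7 = 36·1854 = 66744
  i=3: C(9,3)·!6 = 84·265 = 22260
  i=4: C(9,4)·!5 = 126·44 = 5544
  i=5: C(9,5)·!4 = 126·9 = 1134
  i=6: C(9,6)·!3 = 84·2 = 168
  i=7: C(9,7)·!2 = 36·1 = 36
  i=8: C(9,8)·!1 = 9·0 = 0
  i=9: C(9,9)·!0 = 1·1 = 1
Total = 229384.

229384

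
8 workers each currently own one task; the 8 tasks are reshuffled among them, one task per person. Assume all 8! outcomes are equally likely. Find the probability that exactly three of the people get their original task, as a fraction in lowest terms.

11/180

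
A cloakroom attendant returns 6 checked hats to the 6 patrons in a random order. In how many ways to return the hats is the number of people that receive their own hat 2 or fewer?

664

Sum C(6,i)·!(6-i) for i = 0..2:
  i=0: C(6,0)·!6 = 1·265 = 265
  i=1: C(6,1)·!5 = 6·44 = 264
  i=2: C(6,2)·!4 = 15·9 = 135
Total = 664.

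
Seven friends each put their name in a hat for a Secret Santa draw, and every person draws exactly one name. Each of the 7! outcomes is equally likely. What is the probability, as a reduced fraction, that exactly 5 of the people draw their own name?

Favorable outcomes: C(7,5)·!2 = 21·1 = 21.
Total outcomes: 7! = 5040.
Probability = 21/5040 = 1/240.

1/240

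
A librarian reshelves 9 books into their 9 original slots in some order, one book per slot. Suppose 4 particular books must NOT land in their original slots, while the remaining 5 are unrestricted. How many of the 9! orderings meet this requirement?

Let A_j be the event that the j-th constrained one is fixed. By inclusion-exclusion over the 4 events:
Σ_{j=0}^{4} (-1)^j C(4,j)(9-j)!
= C(4,0)·9! - C(4,1)·8! + C(4,2)·7! - C(4,3)·6! + C(4,4)·5!
= 362880 - 161280 + 30240 - 2880 + 120
= 229080

229080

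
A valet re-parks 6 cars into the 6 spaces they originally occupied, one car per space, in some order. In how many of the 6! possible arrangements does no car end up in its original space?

Recurrence: !6 = 6·!5 + (-1)^6.
!6 = 6·44 + 1 = 265

265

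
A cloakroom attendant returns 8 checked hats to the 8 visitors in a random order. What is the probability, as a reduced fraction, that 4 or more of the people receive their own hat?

Favorable outcomes: Σ_{i≥4} C(8,i)·!(8-i) = 70·9 + 56·2 + 28·1 + 8·0 + 1·1 = 771.
Total outcomes: 8! = 40320.
Probability = 771/40320 = 257/13440.

257/13440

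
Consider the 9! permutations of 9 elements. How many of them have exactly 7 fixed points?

36

Pick the 7 fixed positions: C(9,7) = 36 ways.
The other 2 form a derangement: !2 = 1.
Total: 36 × 1 = 36.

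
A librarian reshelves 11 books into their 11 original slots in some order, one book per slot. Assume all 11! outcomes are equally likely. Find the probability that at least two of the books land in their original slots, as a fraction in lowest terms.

Favorable outcomes: Σ_{i≥2} C(11,i)·!(11-i) = 55·133496 + 165·14833 + 330·1854 + 462·265 + 462·44 + 330·9 + 165·2 + 55·1 + 11·0 + 1·1 = 10547659.
Total outcomes: 11! = 39916800.
Probability = 10547659/39916800 = 10547659/39916800.

10547659/39916800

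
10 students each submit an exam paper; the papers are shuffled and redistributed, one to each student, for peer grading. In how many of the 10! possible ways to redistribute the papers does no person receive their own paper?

Recurrence: !10 = 9·(!9 + !8).
!10 = 9·(133496 + 14833) = 9·148329 = 1334961

1334961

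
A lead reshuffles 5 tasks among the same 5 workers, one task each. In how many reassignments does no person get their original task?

The number of derangements of 5 is !5 = Σ_{k=0}^{5} (-1)^k·5!/k!
= 5! - 5!/1! + 5!/2! - 5!/3! + 5!/4! - 5!/5!
= 120 - 120 + 60 - 20 + 5 - 1
= 44

44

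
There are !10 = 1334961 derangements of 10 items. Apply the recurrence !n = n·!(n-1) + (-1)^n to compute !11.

14684570

!11 = 11·1334961 - 1 = 14684570.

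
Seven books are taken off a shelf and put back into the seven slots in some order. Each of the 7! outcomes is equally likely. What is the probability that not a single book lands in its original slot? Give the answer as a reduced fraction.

Favorable outcomes: !7 = 1854.
Total outcomes: 7! = 5040.
Probability = 1854/5040 = 103/280.

103/280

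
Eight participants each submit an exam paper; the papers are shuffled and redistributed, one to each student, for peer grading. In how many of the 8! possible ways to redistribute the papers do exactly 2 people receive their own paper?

Pick the 2 fixed positions: C(8,2) = 28 ways.
The other 6 form a derangement: !6 = 265.
Total: 28 × 265 = 7420.

7420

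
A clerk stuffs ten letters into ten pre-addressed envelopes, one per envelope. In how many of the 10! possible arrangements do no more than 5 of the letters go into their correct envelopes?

3626624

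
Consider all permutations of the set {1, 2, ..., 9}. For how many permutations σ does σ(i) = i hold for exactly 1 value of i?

Choose which one of the 9 is fixed: C(9,1) = 9.
The remaining 8 must be deranged: !8 = 14833.
Total: 9 × 14833 = 133497.

133497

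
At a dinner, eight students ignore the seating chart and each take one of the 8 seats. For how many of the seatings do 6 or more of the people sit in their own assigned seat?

29

# with exactly i fixed is C(8,i)·!(8-i); sum over i=6..8:
  i=6: C(8,6)·!2 = 28·1 = 28
  i=7: C(8,7)·!1 = 8·0 = 0
  i=8: C(8,8)·!0 = 1·1 = 1
Total = 29.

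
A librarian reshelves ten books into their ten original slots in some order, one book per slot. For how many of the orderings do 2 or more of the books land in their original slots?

958879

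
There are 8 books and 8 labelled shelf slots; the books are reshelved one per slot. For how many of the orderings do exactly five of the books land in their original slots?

112

Pick the 5 fixed positions: C(8,5) = 56 ways.
The other 3 form a derangement: !3 = 2.
Total: 56 × 2 = 112.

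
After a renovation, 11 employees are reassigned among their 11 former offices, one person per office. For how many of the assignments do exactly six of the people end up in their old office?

Pick the 6 fixed positions: C(11,6) = 462 ways.
The remaining 5 must be deranged: !5 = 44.
Total: 462 × 44 = 20328.

20328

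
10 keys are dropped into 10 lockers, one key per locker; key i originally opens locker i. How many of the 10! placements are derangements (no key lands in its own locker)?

!10 is the nearest integer to 10!/e.
10! = 3628800, and 3628800/e ≈ 1334960.92, so !10 = 1334961.

1334961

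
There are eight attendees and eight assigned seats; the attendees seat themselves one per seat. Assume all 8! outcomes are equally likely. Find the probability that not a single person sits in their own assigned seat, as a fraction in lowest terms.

2119/5760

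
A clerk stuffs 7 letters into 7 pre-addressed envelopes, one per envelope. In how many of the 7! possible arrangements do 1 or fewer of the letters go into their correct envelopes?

Sum C(7,i)·!(7-i) for i = 0..1:
  i=0: C(7,0)·!7 = 1·1854 = 1854
  i=1: C(7,1)·!6 = 7·265 = 1855
Total = 3709.

3709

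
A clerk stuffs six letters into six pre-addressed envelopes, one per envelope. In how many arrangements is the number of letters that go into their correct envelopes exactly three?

40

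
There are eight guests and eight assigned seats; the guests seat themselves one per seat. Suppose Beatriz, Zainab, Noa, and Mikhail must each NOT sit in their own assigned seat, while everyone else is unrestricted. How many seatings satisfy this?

Inclusion-exclusion on the 4 forbidden self-matches:
Σ_{j=0}^{4} (-1)^j C(4,j)(8-j)!
= C(4,0)·8! - C(4,1)·7! + C(4,2)·6! - C(4,3)·5! + C(4,4)·4!
= 40320 - 20160 + 4320 - 480 + 24
= 24024

24024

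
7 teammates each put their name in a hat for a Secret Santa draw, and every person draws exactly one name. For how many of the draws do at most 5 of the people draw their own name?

# with exactly i fixed is C(7,i)·!(7-i); sum over i=0..5:
  i=0: C(7,0)·!7 = 1·1854 = 1854
  i=1: C(7,1)·!6 = 7·265 = 1855
  i=2: C(7,2)·!5 = 21·44 = 924
  i=3: C(7,3)·!4 = 35·9 = 315
  i=4: C(7,4)·!3 = 35·2 = 70
  i=5: C(7,5)·!2 = 21·1 = 21
Total = 5039.

5039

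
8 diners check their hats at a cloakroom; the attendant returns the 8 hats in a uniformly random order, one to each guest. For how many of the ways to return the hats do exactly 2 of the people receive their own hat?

Choose which 2 of the 8 are fixed: C(8,2) = 28.
The other 6 form a derangement: !6 = 265.
Total: 28 × 265 = 7420.

7420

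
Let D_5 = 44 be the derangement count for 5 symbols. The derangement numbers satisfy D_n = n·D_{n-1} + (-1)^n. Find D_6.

265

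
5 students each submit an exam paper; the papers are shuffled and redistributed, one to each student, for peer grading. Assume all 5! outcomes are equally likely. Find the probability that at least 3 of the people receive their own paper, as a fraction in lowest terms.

11/120

Favorable outcomes: Σ_{i≥3} C(5,i)·!(5-i) = 10·1 + 5·0 + 1·1 = 11.
Total outcomes: 5! = 120.
Probability = 11/120 = 11/120.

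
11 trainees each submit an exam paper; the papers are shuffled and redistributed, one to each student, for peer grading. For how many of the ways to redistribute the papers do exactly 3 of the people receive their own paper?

Choose which 3 of the 11 are fixed: C(11,3) = 165.
The other 8 form a derangement: !8 = 14833.
Total: 165 × 14833 = 2447445.

2447445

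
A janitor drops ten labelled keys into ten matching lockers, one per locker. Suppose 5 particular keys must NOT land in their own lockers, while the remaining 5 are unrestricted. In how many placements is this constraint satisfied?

Inclusion-exclusion on the 5 forbidden self-matches:
Σ_{j=0}^{5} (-1)^j C(5,j)(10-j)!
= C(5,0)·10! - C(5,1)·9! + C(5,2)·8! - C(5,3)·7! + C(5,4)·6! - C(5,5)·5!
= 3628800 - 1814400 + 403200 - 50400 + 3600 - 120
= 2170680

2170680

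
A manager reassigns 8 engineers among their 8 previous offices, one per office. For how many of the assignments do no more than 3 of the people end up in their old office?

# with exactly i fixed is C(8,i)·!(8-i); sum over i=0..3:
  i=0: C(8,0)·!8 = 1·14833 = 14833
  i=1: C(8,1)·!7 = 8·1854 = 14832
  i=2: C(8,2)·!6 = 28·265 = 7420
  i=3: C(8,3)·!5 = 56·44 = 2464
Total = 39549.

39549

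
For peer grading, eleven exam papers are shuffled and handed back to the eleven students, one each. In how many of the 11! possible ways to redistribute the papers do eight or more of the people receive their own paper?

Sum C(11,i)·!(11-i) for i = 8..11:
  i=8: C(11,8)·!3 = 165·2 = 330
  i=9: C(11,9)·!2 = 55·1 = 55
  i=10: C(11,10)·!1 = 11·0 = 0
  i=11: C(11,11)·!0 = 1·1 = 1
Total = 386.

386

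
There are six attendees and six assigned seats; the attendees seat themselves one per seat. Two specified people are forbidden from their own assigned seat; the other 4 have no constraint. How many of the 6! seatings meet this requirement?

504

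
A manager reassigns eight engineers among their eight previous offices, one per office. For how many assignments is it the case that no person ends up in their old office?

14833

The number of derangements of 8 is !8 = Σ_{k=0}^{8} (-1)^k·8!/k!
= 8! - 8!/1! + 8!/2! - 8!/3! + 8!/4! - 8!/5! + 8!/6! - 8!/7! + 8!/8!
= 40320 - 40320 + 20160 - 6720 + 1680 - 336 + 56 - 8 + 1
= 14833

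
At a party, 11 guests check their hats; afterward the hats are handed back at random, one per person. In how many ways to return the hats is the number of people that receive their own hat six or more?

23684

# with exactly i fixed is C(11,i)·!(11-i); sum over i=6..11:
  i=6: C(11,6)·!5 = 462·44 = 20328
  i=7: C(11,7)·!4 = 330·9 = 2970
  i=8: C(11,8)·!3 = 165·2 = 330
  i=9: C(11,9)·!2 = 55·1 = 55
  i=10: C(11,10)·!1 = 11·0 = 0
  i=11: C(11,11)·!0 = 1·1 = 1
Total = 23684.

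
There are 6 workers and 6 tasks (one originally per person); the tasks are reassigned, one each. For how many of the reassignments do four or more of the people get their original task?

16

Sum C(6,i)·!(6-i) for i = 4..6:
  i=4: C(6,4)·!2 = 15·1 = 15
  i=5: C(6,5)·!1 = 6·0 = 0
  i=6: C(6,6)·!0 = 1·1 = 1
Total = 16.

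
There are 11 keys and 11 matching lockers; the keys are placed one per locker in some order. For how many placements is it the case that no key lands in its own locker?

14684570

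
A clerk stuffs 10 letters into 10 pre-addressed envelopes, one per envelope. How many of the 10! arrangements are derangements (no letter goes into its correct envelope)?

1334961

By inclusion-exclusion, !10 = Σ (-1)^k · 10!/k! for k=0..10
= 10! - 10!/1! + 10!/2! - 10!/3! + 10!/4! - 10!/5! + 10!/6! - 10!/7! + 10!/8! - 10!/9! + 10!/10!
= 3628800 - 3628800 + 1814400 - 604800 + 151200 - 30240 + 5040 - 720 + 90 - 10 + 1
= 1334961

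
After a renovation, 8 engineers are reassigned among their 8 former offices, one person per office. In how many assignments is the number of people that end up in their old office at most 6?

40319

# with exactly i fixed is C(8,i)·!(8-i); sum over i=0..6:
  i=0: C(8,0)·!8 = 1·14833 = 14833
  i=1: C(8,1)·!7 = 8·1854 = 14832
  i=2: C(8,2)·!6 = 28·265 = 7420
  i=3: C(8,3)·!5 = 56·44 = 2464
  i=4: C(8,4)·!4 = 70·9 = 630
  i=5: C(8,5)·!3 = 56·2 = 112
  i=6: C(8,6)·!2 = 28·1 = 28
Total = 40319.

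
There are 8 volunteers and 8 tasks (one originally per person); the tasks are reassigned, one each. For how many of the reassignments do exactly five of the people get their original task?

Pick the 5 fixed positions: C(8,5) = 56 ways.
The other 3 form a derangement: !3 = 2.
Total: 56 × 2 = 112.

112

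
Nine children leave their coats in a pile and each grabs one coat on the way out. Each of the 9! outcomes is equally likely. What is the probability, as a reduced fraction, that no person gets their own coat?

Favorable outcomes: !9 = 133496.
Total outcomes: 9! = 362880.
Probability = 133496/362880 = 16687/45360.

16687/45360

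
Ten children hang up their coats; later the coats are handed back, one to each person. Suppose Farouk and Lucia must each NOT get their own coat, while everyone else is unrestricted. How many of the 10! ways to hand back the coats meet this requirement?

2943360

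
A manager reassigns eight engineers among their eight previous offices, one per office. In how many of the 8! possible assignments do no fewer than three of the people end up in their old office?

3235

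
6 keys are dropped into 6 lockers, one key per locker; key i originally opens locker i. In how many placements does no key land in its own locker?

265

Use !n = n·!(n-1) + (-1)^n.
!6 = 6·44 + 1 = 265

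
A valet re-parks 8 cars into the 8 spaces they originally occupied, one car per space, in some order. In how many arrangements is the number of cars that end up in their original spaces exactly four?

630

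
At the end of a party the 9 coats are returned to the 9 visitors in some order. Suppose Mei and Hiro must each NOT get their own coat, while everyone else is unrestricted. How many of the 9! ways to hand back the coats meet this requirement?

Let A_j be the event that the j-th constrained one is fixed. By inclusion-exclusion over the 2 events:
Σ_{j=0}^{2} (-1)^j C(2,j)(9-j)!
= C(2,0)·9! - C(2,1)·8! + C(2,2)·7!
= 362880 - 80640 + 5040
= 287280

287280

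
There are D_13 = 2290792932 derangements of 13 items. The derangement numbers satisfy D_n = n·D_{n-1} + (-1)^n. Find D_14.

32071101049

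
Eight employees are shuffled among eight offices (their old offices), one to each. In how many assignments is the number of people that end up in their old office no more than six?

40319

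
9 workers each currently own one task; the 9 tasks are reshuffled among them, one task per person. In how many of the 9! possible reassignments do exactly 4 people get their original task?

5544

Pick the 4 fixed positions: C(9,4) = 126 ways.
The remaining 5 must be deranged: !5 = 44.
Total: 126 × 44 = 5544.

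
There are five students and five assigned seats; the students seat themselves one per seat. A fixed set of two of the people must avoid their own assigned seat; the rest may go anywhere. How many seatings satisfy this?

78

Let A_j be the event that the j-th constrained one is fixed. By inclusion-exclusion over the 2 events:
Σ_{j=0}^{2} (-1)^j C(2,j)(5-j)!
= C(2,0)·5! - C(2,1)·4! + C(2,2)·3!
= 120 - 48 + 6
= 78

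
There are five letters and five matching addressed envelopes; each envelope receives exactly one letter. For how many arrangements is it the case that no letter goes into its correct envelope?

44

Recurrence: !5 = 4·(!4 + !3).
!5 = 4·(9 + 2) = 4·11 = 44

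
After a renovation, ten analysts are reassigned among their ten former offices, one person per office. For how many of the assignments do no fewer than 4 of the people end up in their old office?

# with exactly i fixed is C(10,i)·!(10-i); sum over i=4..10:
  i=4: C(10,4)·!6 = 210·265 = 55650
  i=5: C(10,5)·!5 = 252·44 = 11088
  i=6: C(10,6)·!4 = 210·9 = 1890
  i=7: C(10,7)·!3 = 120·2 = 240
  i=8: C(10,8)·!2 = 45·1 = 45
  i=9: C(10,9)·!1 = 10·0 = 0
  i=10: C(10,10)·!0 = 1·1 = 1
Total = 68914.

68914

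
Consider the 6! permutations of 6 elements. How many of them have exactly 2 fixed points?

135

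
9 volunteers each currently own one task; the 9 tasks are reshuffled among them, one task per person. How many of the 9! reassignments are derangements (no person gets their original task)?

!9 is the nearest integer to 9!/e.
9! = 362880, and 362880/e ≈ 133496.09, so !9 = 133496.

133496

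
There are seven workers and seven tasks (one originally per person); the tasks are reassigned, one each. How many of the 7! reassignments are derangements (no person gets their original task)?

1854

Recurrence: !7 = 7·!6 + (-1)^7.
!7 = 7·265 - 1 = 1854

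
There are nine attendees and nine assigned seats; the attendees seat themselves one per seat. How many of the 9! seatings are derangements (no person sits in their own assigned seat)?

133496

The subfactorial !9 = [9!/e] (nearest integer).
9! = 362880, and 362880/e ≈ 133496.09, so !9 = 133496.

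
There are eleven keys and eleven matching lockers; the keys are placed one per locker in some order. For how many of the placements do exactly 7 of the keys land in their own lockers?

2970

Pick the 7 fixed positions: C(11,7) = 330 ways.
The remaining 4 must be deranged: !4 = 9.
Total: 330 × 9 = 2970.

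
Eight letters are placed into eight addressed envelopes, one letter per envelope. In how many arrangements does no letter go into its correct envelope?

!8 is the nearest integer to 8!/e.
8! = 40320, and 40320/e ≈ 14832.90, so !8 = 14833.

14833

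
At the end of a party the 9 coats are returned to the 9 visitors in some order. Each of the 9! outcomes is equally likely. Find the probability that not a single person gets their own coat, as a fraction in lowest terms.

16687/45360

Favorable outcomes: !9 = 133496.
Total outcomes: 9! = 362880.
Probability = 133496/362880 = 16687/45360.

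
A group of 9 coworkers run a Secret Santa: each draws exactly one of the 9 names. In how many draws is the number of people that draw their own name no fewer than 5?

# with exactly i fixed is C(9,i)·!(9-i); sum over i=5..9:
  i=5: C(9,5)·!4 = 126·9 = 1134
  i=6: C(9,6)·!3 = 84·2 = 168
  i=7: C(9,7)·!2 = 36·1 = 36
  i=8: C(9,8)·!1 = 9·0 = 0
  i=9: C(9,9)·!0 = 1·1 = 1
Total = 1339.

1339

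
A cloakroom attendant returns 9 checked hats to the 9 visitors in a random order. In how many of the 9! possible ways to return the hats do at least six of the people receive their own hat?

205

# with exactly i fixed is C(9,i)·!(9-i); sum over i=6..9:
  i=6: C(9,6)·!3 = 84·2 = 168
  i=7: C(9,7)·!2 = 36·1 = 36
  i=8: C(9,8)·!1 = 9·0 = 0
  i=9: C(9,9)·!0 = 1·1 = 1
Total = 205.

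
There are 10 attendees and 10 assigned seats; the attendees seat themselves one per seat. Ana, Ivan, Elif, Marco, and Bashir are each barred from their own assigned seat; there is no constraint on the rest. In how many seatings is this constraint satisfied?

Inclusion-exclusion on the 5 forbidden self-matches:
Σ_{j=0}^{5} (-1)^j C(5,j)(10-j)!
= C(5,0)·10! - C(5,1)·9! + C(5,2)·8! - C(5,3)·7! + C(5,4)·6! - C(5,5)·5!
= 3628800 - 1814400 + 403200 - 50400 + 3600 - 120
= 2170680

2170680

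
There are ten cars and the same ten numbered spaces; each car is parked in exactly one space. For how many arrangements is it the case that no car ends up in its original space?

Recurrence: !10 = 9·(!9 + !8).
!10 = 9·(133496 + 14833) = 9·148329 = 1334961

1334961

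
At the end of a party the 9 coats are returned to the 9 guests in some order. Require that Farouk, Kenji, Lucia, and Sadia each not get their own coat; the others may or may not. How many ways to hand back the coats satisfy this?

229080

Let A_j be the event that the j-th constrained one is fixed. By inclusion-exclusion over the 4 events:
Σ_{j=0}^{4} (-1)^j C(4,j)(9-j)!
= C(4,0)·9! - C(4,1)·8! + C(4,2)·7! - C(4,3)·6! + C(4,4)·5!
= 362880 - 161280 + 30240 - 2880 + 120
= 229080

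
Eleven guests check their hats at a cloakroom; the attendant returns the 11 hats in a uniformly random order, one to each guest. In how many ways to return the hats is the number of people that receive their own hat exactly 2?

7342280

Pick the 2 fixed positions: C(11,2) = 55 ways.
The other 9 form a derangement: !9 = 133496.
Total: 55 × 133496 = 7342280.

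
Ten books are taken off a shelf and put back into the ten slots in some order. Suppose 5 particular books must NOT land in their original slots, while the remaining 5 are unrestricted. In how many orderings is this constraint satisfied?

Let A_j be the event that the j-th constrained one is fixed. By inclusion-exclusion over the 5 events:
Σ_{j=0}^{5} (-1)^j C(5,j)(10-j)!
= C(5,0)·10! - C(5,1)·9! + C(5,2)·8! - C(5,3)·7! + C(5,4)·6! - C(5,5)·5!
= 3628800 - 1814400 + 403200 - 50400 + 3600 - 120
= 2170680

2170680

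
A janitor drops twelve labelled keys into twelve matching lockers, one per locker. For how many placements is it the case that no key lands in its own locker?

Use !n = n·!(n-1) + (-1)^n.
!12 = 12·14684570 + 1 = 176214841

176214841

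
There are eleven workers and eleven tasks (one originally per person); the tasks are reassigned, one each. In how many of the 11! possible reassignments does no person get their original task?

14684570

!11 = 11! · Σ_{k=0}^{11} (-1)^k/k!
= 11! - 11!/1! + 11!/2! - 11!/3! + 11!/4! - 11!/5! + 11!/6! - 11!/7! + 11!/8! - 11!/9! + 11!/10! - 11!/11!
= 39916800 - 39916800 + 19958400 - 6652800 + 1663200 - 332640 + 55440 - 7920 + 990 - 110 + 11 - 1
= 14684570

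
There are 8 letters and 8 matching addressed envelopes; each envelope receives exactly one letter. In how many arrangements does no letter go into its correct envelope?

Use !n = n·!(n-1) + (-1)^n.
!8 = 8·1854 + 1 = 14833

14833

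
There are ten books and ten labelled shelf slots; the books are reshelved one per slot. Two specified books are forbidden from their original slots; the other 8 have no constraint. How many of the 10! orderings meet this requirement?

Inclusion-exclusion on the 2 forbidden self-matches:
Σ_{j=0}^{2} (-1)^j C(2,j)(10-j)!
= C(2,0)·10! - C(2,1)·9! + C(2,2)·8!
= 3628800 - 725760 + 40320
= 2943360

2943360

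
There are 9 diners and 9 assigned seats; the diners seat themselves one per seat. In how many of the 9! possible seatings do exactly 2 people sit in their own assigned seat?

66744

Pick the 2 fixed positions: C(9,2) = 36 ways.
The remaining 7 must be deranged: !7 = 1854.
Total: 36 × 1854 = 66744.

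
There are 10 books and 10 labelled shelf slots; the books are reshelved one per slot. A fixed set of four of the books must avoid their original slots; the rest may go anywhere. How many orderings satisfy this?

2399760

Let A_j be the event that the j-th constrained one is fixed. By inclusion-exclusion over the 4 events:
Σ_{j=0}^{4} (-1)^j C(4,j)(10-j)!
= C(4,0)·10! - C(4,1)·9! + C(4,2)·8! - C(4,3)·7! + C(4,4)·6!
= 3628800 - 1451520 + 241920 - 20160 + 720
= 2399760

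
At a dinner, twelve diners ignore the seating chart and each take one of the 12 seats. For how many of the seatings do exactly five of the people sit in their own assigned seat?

1468368

Pick the 5 fixed positions: C(12,5) = 792 ways.
The remaining 7 must be deranged: !7 = 1854.
Total: 792 × 1854 = 1468368.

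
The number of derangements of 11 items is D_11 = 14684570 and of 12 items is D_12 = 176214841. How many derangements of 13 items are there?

D_13 = (13-1)·(D_12 + D_11) = 12·(176214841 + 14684570) = 12·190899411 = 2290792932.

2290792932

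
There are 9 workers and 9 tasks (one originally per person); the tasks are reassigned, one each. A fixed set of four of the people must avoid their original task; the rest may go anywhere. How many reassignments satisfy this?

Inclusion-exclusion on the 4 forbidden self-matches:
Σ_{j=0}^{4} (-1)^j C(4,j)(9-j)!
= C(4,0)·9! - C(4,1)·8! + C(4,2)·7! - C(4,3)·6! + C(4,4)·5!
= 362880 - 161280 + 30240 - 2880 + 120
= 229080

229080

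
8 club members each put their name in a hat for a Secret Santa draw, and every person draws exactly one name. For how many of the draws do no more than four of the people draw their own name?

40179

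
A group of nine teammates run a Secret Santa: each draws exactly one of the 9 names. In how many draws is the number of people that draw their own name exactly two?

66744

Choose which 2 of the 9 are fixed: C(9,2) = 36.
The other 7 form a derangement: !7 = 1854.
Total: 36 × 1854 = 66744.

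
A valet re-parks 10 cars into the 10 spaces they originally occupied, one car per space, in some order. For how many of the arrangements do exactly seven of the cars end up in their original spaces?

240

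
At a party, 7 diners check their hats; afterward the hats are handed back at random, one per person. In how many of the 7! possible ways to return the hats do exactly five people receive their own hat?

21

Choose which 5 of the 7 are fixed: C(7,5) = 21.
The remaining 2 must be deranged: !2 = 1.
Total: 21 × 1 = 21.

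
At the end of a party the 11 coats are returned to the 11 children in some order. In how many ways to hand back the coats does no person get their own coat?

14684570

!11 is the nearest integer to 11!/e.
11! = 39916800, and 39916800/e ≈ 14684570.08, so !11 = 14684570.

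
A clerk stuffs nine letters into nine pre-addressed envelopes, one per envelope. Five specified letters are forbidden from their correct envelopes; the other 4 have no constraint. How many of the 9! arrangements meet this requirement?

205056

Let A_j be the event that the j-th constrained one is fixed. By inclusion-exclusion over the 5 events:
Σ_{j=0}^{5} (-1)^j C(5,j)(9-j)!
= C(5,0)·9! - C(5,1)·8! + C(5,2)·7! - C(5,3)·6! + C(5,4)·5! - C(5,5)·4!
= 362880 - 201600 + 50400 - 7200 + 600 - 24
= 205056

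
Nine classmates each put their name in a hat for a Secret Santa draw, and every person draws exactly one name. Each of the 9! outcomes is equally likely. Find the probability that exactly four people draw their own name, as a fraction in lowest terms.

Favorable outcomes: C(9,4)·!5 = 126·44 = 5544.
Total outcomes: 9! = 362880.
Probability = 5544/362880 = 11/720.

11/720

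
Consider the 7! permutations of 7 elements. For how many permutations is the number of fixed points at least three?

407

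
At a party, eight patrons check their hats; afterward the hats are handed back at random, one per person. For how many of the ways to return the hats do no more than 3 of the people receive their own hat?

Sum C(8,i)·!(8-i) for i = 0..3:
  i=0: C(8,0)·!8 = 1·14833 = 14833
  i=1: C(8,1)·!7 = 8·1854 = 14832
  i=2: C(8,2)·!6 = 28·265 = 7420
  i=3: C(8,3)·!5 = 56·44 = 2464
Total = 39549.

39549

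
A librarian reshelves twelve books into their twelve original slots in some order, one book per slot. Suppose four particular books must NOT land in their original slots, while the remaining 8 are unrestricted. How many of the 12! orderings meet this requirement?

339696000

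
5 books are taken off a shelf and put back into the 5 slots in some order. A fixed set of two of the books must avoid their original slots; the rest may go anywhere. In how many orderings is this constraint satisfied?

78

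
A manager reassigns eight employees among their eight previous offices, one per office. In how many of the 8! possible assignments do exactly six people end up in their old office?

28

Pick the 6 fixed positions: C(8,6) = 28 ways.
The remaining 2 must be deranged: !2 = 1.
Total: 28 × 1 = 28.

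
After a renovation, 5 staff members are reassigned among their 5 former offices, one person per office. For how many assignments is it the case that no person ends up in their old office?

!5 is the nearest integer to 5!/e.
5! = 120, and 120/e ≈ 44.15, so !5 = 44.

44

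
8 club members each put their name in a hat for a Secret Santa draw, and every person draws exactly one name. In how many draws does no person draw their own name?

!8 = 8! · Σ_{k=0}^{8} (-1)^k/k!
= 8! - 8!/1! + 8!/2! - 8!/3! + 8!/4! - 8!/5! + 8!/6! - 8!/7! + 8!/8!
= 40320 - 40320 + 20160 - 6720 + 1680 - 336 + 56 - 8 + 1
= 14833

14833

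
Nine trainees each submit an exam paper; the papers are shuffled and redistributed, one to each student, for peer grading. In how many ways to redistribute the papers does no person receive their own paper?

133496

By inclusion-exclusion, !9 = Σ (-1)^k · 9!/k! for k=0..9
= 9! - 9!/1! + 9!/2! - 9!/3! + 9!/4! - 9!/5! + 9!/6! - 9!/7! + 9!/8! - 9!/9!
= 362880 - 362880 + 181440 - 60480 + 15120 - 3024 + 504 - 72 + 9 - 1
= 133496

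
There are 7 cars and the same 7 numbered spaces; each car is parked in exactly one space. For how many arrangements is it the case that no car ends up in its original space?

1854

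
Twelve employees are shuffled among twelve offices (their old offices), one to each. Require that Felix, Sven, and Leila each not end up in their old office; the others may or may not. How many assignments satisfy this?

Inclusion-exclusion on the 3 forbidden self-matches:
Σ_{j=0}^{3} (-1)^j C(3,j)(12-j)!
= C(3,0)·12! - C(3,1)·11! + C(3,2)·10! - C(3,3)·9!
= 479001600 - 119750400 + 10886400 - 362880
= 369774720

369774720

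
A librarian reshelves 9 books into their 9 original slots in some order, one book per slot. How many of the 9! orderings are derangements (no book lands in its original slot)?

Recurrence: !9 = 9·!8 + (-1)^9.
!9 = 9·14833 - 1 = 133496

133496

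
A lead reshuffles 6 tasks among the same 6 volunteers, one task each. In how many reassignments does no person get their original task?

265

Recurrence: !6 = 5·(!5 + !4).
!6 = 5·(44 + 9) = 5·53 = 265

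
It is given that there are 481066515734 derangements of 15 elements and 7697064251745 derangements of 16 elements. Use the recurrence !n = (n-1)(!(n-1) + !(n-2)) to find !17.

!17 = (17-1)·(!16 + !15) = 16·(7697064251745 + 481066515734) = 16·8178130767479 = 130850092279664.

130850092279664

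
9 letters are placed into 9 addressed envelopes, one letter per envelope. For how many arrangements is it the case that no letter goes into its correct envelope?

133496

!9 is the nearest integer to 9!/e.
9! = 362880, and 362880/e ≈ 133496.09, so !9 = 133496.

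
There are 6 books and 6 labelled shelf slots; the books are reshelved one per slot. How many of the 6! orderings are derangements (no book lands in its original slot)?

The number of derangements of 6 is !6 = Σ_{k=0}^{6} (-1)^k·6!/k!
= 6! - 6!/1! + 6!/2! - 6!/3! + 6!/4! - 6!/5! + 6!/6!
= 720 - 720 + 360 - 120 + 30 - 6 + 1
= 265

265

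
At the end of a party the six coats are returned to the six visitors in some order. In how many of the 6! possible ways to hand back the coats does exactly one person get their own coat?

264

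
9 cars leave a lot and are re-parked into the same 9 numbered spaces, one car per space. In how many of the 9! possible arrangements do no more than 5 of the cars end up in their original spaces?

362675

Sum C(9,i)·!(9-i) for i = 0..5:
  i=0: C(9,0)·!9 = 1·133496 = 133496
  i=1: C(9,1)·!8 = 9·14833 = 133497
  i=2: C(9,2)·!7 = 36·1854 = 66744
  i=3: C(9,3)·!6 = 84·265 = 22260
  i=4: C(9,4)·!5 = 126·44 = 5544
  i=5: C(9,5)·!4 = 126·9 = 1134
Total = 362675.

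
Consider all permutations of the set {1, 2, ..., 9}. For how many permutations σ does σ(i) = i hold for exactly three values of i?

22260

Pick the 3 fixed positions: C(9,3) = 84 ways.
The other 6 form a derangement: !6 = 265.
Total: 84 × 265 = 22260.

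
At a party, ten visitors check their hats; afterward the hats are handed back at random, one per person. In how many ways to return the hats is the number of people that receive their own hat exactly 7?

240

Choose which 7 of the 10 are fixed: C(10,7) = 120.
The remaining 3 must be deranged: !3 = 2.
Total: 120 × 2 = 240.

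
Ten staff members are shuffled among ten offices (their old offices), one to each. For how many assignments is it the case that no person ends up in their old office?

1334961

The subfactorial !10 = [10!/e] (nearest integer).
10! = 3628800, and 3628800/e ≈ 1334960.92, so !10 = 1334961.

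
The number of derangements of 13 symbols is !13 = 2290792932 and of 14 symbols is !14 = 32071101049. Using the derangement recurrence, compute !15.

481066515734

!15 = (15-1)·(!14 + !13) = 14·(32071101049 + 2290792932) = 14·34361893981 = 481066515734.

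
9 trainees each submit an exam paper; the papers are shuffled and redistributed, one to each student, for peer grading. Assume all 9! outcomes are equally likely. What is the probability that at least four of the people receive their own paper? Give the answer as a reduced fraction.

6883/362880

Favorable outcomes: Σ_{i≥4} C(9,i)·!(9-i) = 126·44 + 126·9 + 84·2 + 36·1 + 9·0 + 1·1 = 6883.
Total outcomes: 9! = 362880.
Probability = 6883/362880 = 6883/362880.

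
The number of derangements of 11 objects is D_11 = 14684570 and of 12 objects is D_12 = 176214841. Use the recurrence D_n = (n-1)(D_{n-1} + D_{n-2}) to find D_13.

2290792932

D_13 = (13-1)·(D_12 + D_11) = 12·(176214841 + 14684570) = 12·190899411 = 2290792932.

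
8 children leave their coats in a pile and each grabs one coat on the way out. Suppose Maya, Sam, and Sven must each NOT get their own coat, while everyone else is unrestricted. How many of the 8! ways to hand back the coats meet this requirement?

Inclusion-exclusion on the 3 forbidden self-matches:
Σ_{j=0}^{3} (-1)^j C(3,j)(8-j)!
= C(3,0)·8! - C(3,1)·7! + C(3,2)·6! - C(3,3)·5!
= 40320 - 15120 + 2160 - 120
= 27240

27240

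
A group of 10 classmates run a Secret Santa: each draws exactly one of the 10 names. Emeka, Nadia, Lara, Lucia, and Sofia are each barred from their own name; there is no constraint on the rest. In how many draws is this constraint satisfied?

Let A_j be the event that the j-th constrained one is fixed. By inclusion-exclusion over the 5 events:
Σ_{j=0}^{5} (-1)^j C(5,j)(10-j)!
= C(5,0)·10! - C(5,1)·9! + C(5,2)·8! - C(5,3)·7! + C(5,4)·6! - C(5,5)·5!
= 3628800 - 1814400 + 403200 - 50400 + 3600 - 120
= 2170680

2170680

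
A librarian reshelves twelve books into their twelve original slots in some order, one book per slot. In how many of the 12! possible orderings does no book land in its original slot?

176214841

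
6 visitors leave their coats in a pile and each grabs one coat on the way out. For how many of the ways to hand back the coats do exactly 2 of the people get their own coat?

135

Pick the 2 fixed positions: C(6,2) = 15 ways.
The remaining 4 must be deranged: !4 = 9.
Total: 15 × 9 = 135.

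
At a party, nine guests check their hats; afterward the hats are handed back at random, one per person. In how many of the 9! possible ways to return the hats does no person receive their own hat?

133496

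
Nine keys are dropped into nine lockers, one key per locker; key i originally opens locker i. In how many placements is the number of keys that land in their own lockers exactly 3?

22260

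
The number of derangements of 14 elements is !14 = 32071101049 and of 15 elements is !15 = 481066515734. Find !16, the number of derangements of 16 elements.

!16 = (16-1)·(!15 + !14) = 15·(481066515734 + 32071101049) = 15·513137616783 = 7697064251745.

7697064251745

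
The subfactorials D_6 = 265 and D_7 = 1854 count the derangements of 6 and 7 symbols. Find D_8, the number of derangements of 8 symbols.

14833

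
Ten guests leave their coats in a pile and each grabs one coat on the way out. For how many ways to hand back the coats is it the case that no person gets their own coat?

By inclusion-exclusion, !10 = Σ (-1)^k · 10!/k! for k=0..10
= 10! - 10!/1! + 10!/2! - 10!/3! + 10!/4! - 10!/5! + 10!/6! - 10!/7! + 10!/8! - 10!/9! + 10!/10!
= 3628800 - 3628800 + 1814400 - 604800 + 151200 - 30240 + 5040 - 720 + 90 - 10 + 1
= 1334961

1334961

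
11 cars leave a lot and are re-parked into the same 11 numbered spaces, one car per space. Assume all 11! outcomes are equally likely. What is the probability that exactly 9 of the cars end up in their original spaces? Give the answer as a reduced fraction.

Favorable outcomes: C(11,9)·!2 = 55·1 = 55.
Total outcomes: 11! = 39916800.
Probability = 55/39916800 = 1/725760.

1/725760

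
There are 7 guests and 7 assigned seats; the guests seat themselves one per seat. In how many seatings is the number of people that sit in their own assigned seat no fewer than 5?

22

Sum C(7,i)·!(7-i) for i = 5..7:
  i=5: C(7,5)·!2 = 21·1 = 21
  i=6: C(7,6)·!1 = 7·0 = 0
  i=7: C(7,7)·!0 = 1·1 = 1
Total = 22.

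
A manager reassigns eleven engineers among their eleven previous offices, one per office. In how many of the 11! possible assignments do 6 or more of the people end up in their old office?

# with exactly i fixed is C(11,i)·!(11-i); sum over i=6..11:
  i=6: C(11,6)·!5 = 462·44 = 20328
  i=7: C(11,7)·!4 = 330·9 = 2970
  i=8: C(11,8)·!3 = 165·2 = 330
  i=9: C(11,9)·!2 = 55·1 = 55
  i=10: C(11,10)·!1 = 11·0 = 0
  i=11: C(11,11)·!0 = 1·1 = 1
Total = 23684.

23684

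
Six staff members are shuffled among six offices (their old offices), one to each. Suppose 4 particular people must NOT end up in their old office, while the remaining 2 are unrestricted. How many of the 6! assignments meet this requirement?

Inclusion-exclusion on the 4 forbidden self-matches:
Σ_{j=0}^{4} (-1)^j C(4,j)(6-j)!
= C(4,0)·6! - C(4,1)·5! + C(4,2)·4! - C(4,3)·3! + C(4,4)·2!
= 720 - 480 + 144 - 24 + 2
= 362

362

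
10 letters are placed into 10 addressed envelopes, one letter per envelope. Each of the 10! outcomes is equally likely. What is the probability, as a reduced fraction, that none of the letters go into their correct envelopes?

16481/44800

Favorable outcomes: !10 = 1334961.
Total outcomes: 10! = 3628800.
Probability = 1334961/3628800 = 16481/44800.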